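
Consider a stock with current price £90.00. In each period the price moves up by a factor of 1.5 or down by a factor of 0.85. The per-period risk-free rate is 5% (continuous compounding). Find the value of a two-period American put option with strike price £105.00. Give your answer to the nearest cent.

£18.72

Risk-neutral probability p = (e^0.05 − 0.85)/(1.5 − 0.85) = 0.2013/0.6500 = 0.3096
Terminal stock prices: S_uu = 202.5, S_ud = 114.8, S_dd = 65.02
Terminal payoffs (K − S): max(-97.5, 0) = 0, max(-9.75, 0) = 0, max(39.98, 0) = 39.98
Node u (S = 135): continuation = e^(−0.05)·[0.3096·0.0000 + 0.6904·0.0000] = 0.0000; exercise value = 0.0000 ≤ continuation, so V_u = 0.0000
Node d (S = 76.5): continuation = e^(−0.05)·[0.3096·0.0000 + 0.6904·39.9750] = 26.2509; exercise value = 28.5000 > continuation, so V_d = 28.5000 (exercise)
Node 0 (S = 90): continuation = e^(−0.05)·[0.3096·0.0000 + 0.6904·28.5000] = 18.7155; exercise value = 15.0000 ≤ continuation, so V_0 = 18.7155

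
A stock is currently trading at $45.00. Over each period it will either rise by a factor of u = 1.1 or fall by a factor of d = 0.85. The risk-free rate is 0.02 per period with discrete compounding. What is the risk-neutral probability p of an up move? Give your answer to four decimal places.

Risk-neutral probability p = (1 + 0.02 − 0.85)/(1.1 − 0.85) = 0.1700/0.2500 = 0.6800

p = 0.6800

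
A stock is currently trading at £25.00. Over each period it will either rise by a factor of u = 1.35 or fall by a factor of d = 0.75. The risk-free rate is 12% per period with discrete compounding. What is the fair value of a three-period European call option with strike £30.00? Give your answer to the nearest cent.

£6.56

Risk-neutral probability p = (1 + 0.12 − 0.75)/(1.35 − 0.75) = 0.3700/0.6000 = 0.6167
Terminal stock prices: S_uuu = 61.51, S_uud = 34.17, S_udd = 18.98, S_ddd = 10.55
Terminal payoffs (S − K): max(31.51, 0) = 31.51, max(4.172, 0) = 4.172, max(-11.02, 0) = 0, max(-19.45, 0) = 0
Node uu (S = 45.56): V_uu = 1/1.12·[0.6167·31.5094 + 0.3833·4.1719] = 18.7768
Node ud (S = 25.31): V_ud = 1/1.12·[0.6167·4.1719 + 0.3833·0.0000] = 2.2970
Node dd (S = 14.06): V_dd = 1/1.12·[0.6167·0.0000 + 0.3833·0.0000] = 0.0000
Node u (S = 33.75): V_u = 1/1.12·[0.6167·18.7768 + 0.3833·2.2970] = 11.1246
Node d (S = 18.75): V_d = 1/1.12·[0.6167·2.2970 + 0.3833·0.0000] = 1.2647
Node 0 (S = 25): V_0 = 1/1.12·[0.6167·11.1246 + 0.3833·1.2647] = 6.5580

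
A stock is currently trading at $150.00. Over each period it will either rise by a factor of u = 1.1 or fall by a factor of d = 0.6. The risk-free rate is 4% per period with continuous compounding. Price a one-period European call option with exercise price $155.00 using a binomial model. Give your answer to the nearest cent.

Risk-neutral probability p = (e^0.04 − 0.6)/(1.1 − 0.6) = 0.4408/0.5000 = 0.8816
Terminal stock prices: S_u = 165, S_d = 90
Terminal payoffs (S − K): max(10, 0) = 10, max(-65, 0) = 0
Node 0 (S = 150): V_0 = e^(−0.04)·[0.8816·10.0000 + 0.1184·0.0000] = 8.4705

$8.47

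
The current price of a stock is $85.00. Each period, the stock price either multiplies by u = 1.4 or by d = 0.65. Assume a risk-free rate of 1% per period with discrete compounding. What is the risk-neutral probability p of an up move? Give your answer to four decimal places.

Risk-neutral probability p = (1 + 0.01 − 0.65)/(1.4 − 0.65) = 0.3600/0.7500 = 0.4800

p = 0.4800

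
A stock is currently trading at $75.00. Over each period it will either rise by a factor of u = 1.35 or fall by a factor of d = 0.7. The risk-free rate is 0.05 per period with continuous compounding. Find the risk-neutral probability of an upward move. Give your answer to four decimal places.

p = 0.5404

Risk-neutral probability p = (e^0.05 − 0.7)/(1.35 − 0.7) = 0.3513/0.6500 = 0.5404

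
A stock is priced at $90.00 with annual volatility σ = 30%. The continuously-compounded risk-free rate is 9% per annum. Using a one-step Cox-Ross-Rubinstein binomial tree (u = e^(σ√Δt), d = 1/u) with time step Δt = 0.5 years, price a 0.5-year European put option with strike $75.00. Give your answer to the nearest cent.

CRR parameters: u = e^(σ√Δt) = e^(0.3·√0.5) = 1.2363, d = 1/u = 0.8089
Per-period rate: rΔt = 0.09·0.5 = 0.045, so R = e^0.045 = 1.0460
Risk-neutral probability p = (e^0.045 − 0.8089)/(1.2363 − 0.8089) = 0.2372/0.4275 = 0.5548
Terminal stock prices: S_u = 111.3, S_d = 72.8
Terminal payoffs (K − S): max(-36.27, 0) = 0, max(2.203, 0) = 2.203
Node 0 (S = 90): V_0 = e^(−0.045)·[0.5548·0.0000 + 0.4452·2.2028] = 0.9374

$0.94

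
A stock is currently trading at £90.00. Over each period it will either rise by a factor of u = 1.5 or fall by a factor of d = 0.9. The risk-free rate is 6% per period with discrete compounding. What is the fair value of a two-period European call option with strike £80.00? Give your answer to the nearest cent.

£22.20

Risk-neutral probability p = (1 + 0.06 − 0.9)/(1.5 − 0.9) = 0.1600/0.6000 = 0.2667
Terminal stock prices: S_uu = 202.5, S_ud = 121.5, S_dd = 72.9
Terminal payoffs (S − K): max(122.5, 0) = 122.5, max(41.5, 0) = 41.5, max(-7.1, 0) = 0
Node u (S = 135): V_u = 1/1.06·[0.2667·122.5000 + 0.7333·41.5000] = 59.5283
Node d (S = 81): V_d = 1/1.06·[0.2667·41.5000 + 0.7333·0.0000] = 10.4403
Node 0 (S = 90): V_0 = 1/1.06·[0.2667·59.5283 + 0.7333·10.4403] = 22.1985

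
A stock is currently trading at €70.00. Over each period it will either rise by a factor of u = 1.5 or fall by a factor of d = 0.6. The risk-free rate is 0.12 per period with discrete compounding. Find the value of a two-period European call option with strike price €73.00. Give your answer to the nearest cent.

Risk-neutral probability p = (1 + 0.12 − 0.6)/(1.5 − 0.6) = 0.5200/0.9000 = 0.5778
Terminal stock prices: S_uu = 157.5, S_ud = 63, S_dd = 25.2
Terminal payoffs (S − K): max(84.5, 0) = 84.5, max(-10, 0) = 0, max(-47.8, 0) = 0
Node u (S = 105): V_u = 1/1.12·[0.5778·84.5000 + 0.4222·0.0000] = 43.5913
Node d (S = 42): V_d = 1/1.12·[0.5778·0.0000 + 0.4222·0.0000] = 0.0000
Node 0 (S = 70): V_0 = 1/1.12·[0.5778·43.5913 + 0.4222·0.0000] = 22.4876

€22.49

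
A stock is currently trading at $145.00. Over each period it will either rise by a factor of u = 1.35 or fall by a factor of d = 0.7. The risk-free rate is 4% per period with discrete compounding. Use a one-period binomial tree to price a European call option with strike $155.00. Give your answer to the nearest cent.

$20.50

Risk-neutral probability p = (1 + 0.04 − 0.7)/(1.35 − 0.7) = 0.3400/0.6500 = 0.5231
Terminal stock prices: S_u = 195.8, S_d = 101.5
Terminal payoffs (S − K): max(40.75, 0) = 40.75, max(-53.5, 0) = 0
Node 0 (S = 145): V_0 = 1/1.04·[0.5231·40.7500 + 0.4769·0.0000] = 20.4956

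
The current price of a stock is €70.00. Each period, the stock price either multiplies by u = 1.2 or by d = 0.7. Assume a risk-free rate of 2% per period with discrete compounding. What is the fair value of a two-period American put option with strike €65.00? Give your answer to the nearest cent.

Risk-neutral probability p = (1 + 0.02 − 0.7)/(1.2 − 0.7) = 0.3200/0.5000 = 0.6400
Terminal stock prices: S_uu = 100.8, S_ud = 58.8, S_dd = 34.3
Terminal payoffs (K − S): max(-35.8, 0) = 0, max(6.2, 0) = 6.2, max(30.7, 0) = 30.7
Node u (S = 84): continuation = 1/1.02·[0.6400·0.0000 + 0.3600·6.2000] = 2.1882; exercise value = 0.0000 ≤ continuation, so V_u = 2.1882
Node d (S = 49): continuation = 1/1.02·[0.6400·6.2000 + 0.3600·30.7000] = 14.7255; exercise value = 16.0000 > continuation, so V_d = 16.0000 (exercise)
Node 0 (S = 70): continuation = 1/1.02·[0.6400·2.1882 + 0.3600·16.0000] = 7.0201; exercise value = 0.0000 ≤ continuation, so V_0 = 7.0201

€7.02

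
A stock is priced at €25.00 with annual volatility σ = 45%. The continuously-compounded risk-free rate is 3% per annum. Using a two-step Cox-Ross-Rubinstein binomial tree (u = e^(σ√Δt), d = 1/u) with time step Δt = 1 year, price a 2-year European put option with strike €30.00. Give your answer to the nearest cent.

€8.54

CRR parameters: u = e^(σ√Δt) = e^(0.45·√1) = 1.5683, d = 1/u = 0.6376
Per-period rate: rΔt = 0.03·1 = 0.03, so R = e^0.03 = 1.0305
Risk-neutral probability p = (e^0.03 − 0.6376)/(1.5683 − 0.6376) = 0.3928/0.9307 = 0.4221
Terminal stock prices: S_uu = 61.49, S_ud = 25, S_dd = 10.16
Terminal payoffs (K − S): max(-31.49, 0) = 0, max(5, 0) = 5, max(19.84, 0) = 19.84
Node u (S = 39.21): V_u = e^(−0.03)·[0.4221·0.0000 + 0.5779·5.0000] = 2.8042
Node d (S = 15.94): V_d = e^(−0.03)·[0.4221·5.0000 + 0.5779·19.8358] = 13.1727
Node 0 (S = 25): V_0 = e^(−0.03)·[0.4221·2.8042 + 0.5779·13.1727] = 8.5363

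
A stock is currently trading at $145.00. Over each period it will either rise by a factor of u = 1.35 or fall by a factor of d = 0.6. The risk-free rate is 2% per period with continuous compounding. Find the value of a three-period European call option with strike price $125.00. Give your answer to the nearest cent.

Risk-neutral probability p = (e^0.02 − 0.6)/(1.35 − 0.6) = 0.4202/0.7500 = 0.5603
Terminal stock prices: S_uuu = 356.8, S_uud = 158.6, S_udd = 70.47, S_ddd = 31.32
Terminal payoffs (S − K): max(231.8, 0) = 231.8, max(33.56, 0) = 33.56, max(-54.53, 0) = 0, max(-93.68, 0) = 0
Node uu (S = 264.3): V_uu = e^(−0.02)·[0.5603·231.7544 + 0.4397·33.5575] = 141.7377
Node ud (S = 117.4): V_ud = e^(−0.02)·[0.5603·33.5575 + 0.4397·0.0000] = 18.4289
Node dd (S = 52.2): V_dd = e^(−0.02)·[0.5603·0.0000 + 0.4397·0.0000] = 0.0000
Node u (S = 195.8): V_u = e^(−0.02)·[0.5603·141.7377 + 0.4397·18.4289] = 85.7820
Node d (S = 87): V_d = e^(−0.02)·[0.5603·18.4289 + 0.4397·0.0000] = 10.1207
Node 0 (S = 145): V_0 = e^(−0.02)·[0.5603·85.7820 + 0.4397·10.1207] = 51.4715

$51.47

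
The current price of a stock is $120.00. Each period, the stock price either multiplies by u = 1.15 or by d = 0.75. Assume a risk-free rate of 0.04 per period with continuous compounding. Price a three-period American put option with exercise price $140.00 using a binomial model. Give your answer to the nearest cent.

$22.48

Risk-neutral probability p = (e^0.04 − 0.75)/(1.15 − 0.75) = 0.2908/0.4000 = 0.7270
Terminal stock prices: S_uuu = 182.5, S_uud = 119, S_udd = 77.62, S_ddd = 50.62
Terminal payoffs (K − S): max(-42.5, 0) = 0, max(20.98, 0) = 20.98, max(62.38, 0) = 62.38, max(89.38, 0) = 89.38
Node uu (S = 158.7): continuation = e^(−0.04)·[0.7270·0.0000 + 0.2730·20.9750] = 5.5011; exercise value = 0.0000 ≤ continuation, so V_uu = 5.5011
Node ud (S = 103.5): continuation = e^(−0.04)·[0.7270·20.9750 + 0.2730·62.3750] = 31.0105; exercise value = 36.5000 > continuation, so V_ud = 36.5000 (exercise)
Node dd (S = 67.5): continuation = e^(−0.04)·[0.7270·62.3750 + 0.2730·89.3750] = 67.0105; exercise value = 72.5000 > continuation, so V_dd = 72.5000 (exercise)
Node u (S = 138): continuation = e^(−0.04)·[0.7270·5.5011 + 0.2730·36.5000] = 13.4155; exercise value = 2.0000 ≤ continuation, so V_u = 13.4155
Node d (S = 90): continuation = e^(−0.04)·[0.7270·36.5000 + 0.2730·72.5000] = 44.5105; exercise value = 50.0000 > continuation, so V_d = 50.0000 (exercise)
Node 0 (S = 120): continuation = e^(−0.04)·[0.7270·13.4155 + 0.2730·50.0000] = 22.4845; exercise value = 20.0000 ≤ continuation, so V_0 = 22.4845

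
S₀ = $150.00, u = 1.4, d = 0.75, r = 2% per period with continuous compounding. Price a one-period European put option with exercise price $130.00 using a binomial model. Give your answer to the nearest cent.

$10.02

Risk-neutral probability p = (e^0.02 − 0.75)/(1.4 − 0.75) = 0.2702/0.6500 = 0.4157
Terminal stock prices: S_u = 210, S_d = 112.5
Terminal payoffs (K − S): max(-80, 0) = 0, max(17.5, 0) = 17.5
Node 0 (S = 150): V_0 = e^(−0.02)·[0.4157·0.0000 + 0.5843·17.5000] = 10.0229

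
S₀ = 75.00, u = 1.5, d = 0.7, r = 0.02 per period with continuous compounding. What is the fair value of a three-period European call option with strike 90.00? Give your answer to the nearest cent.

Risk-neutral probability p = (e^0.02 − 0.7)/(1.5 − 0.7) = 0.3202/0.8000 = 0.4003
Terminal stock prices: S_uuu = 253.1, S_uud = 118.1, S_udd = 55.12, S_ddd = 25.72
Terminal payoffs (S − K): max(163.1, 0) = 163.1, max(28.12, 0) = 28.12, max(-34.88, 0) = 0, max(-64.28, 0) = 0
Node uu (S = 168.8): V_uu = e^(−0.02)·[0.4003·163.1250 + 0.5997·28.1250] = 80.5321
Node ud (S = 78.75): V_ud = e^(−0.02)·[0.4003·28.1250 + 0.5997·0.0000] = 11.0342
Node dd (S = 36.75): V_dd = e^(−0.02)·[0.4003·0.0000 + 0.5997·0.0000] = 0.0000
Node u (S = 112.5): V_u = e^(−0.02)·[0.4003·80.5321 + 0.5997·11.0342] = 38.0815
Node d (S = 52.5): V_d = e^(−0.02)·[0.4003·11.0342 + 0.5997·0.0000] = 4.3290
Node 0 (S = 75): V_0 = e^(−0.02)·[0.4003·38.0815 + 0.5997·4.3290] = 17.4853

17.49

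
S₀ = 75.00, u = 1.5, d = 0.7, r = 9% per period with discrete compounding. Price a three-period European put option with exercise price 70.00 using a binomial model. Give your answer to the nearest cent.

9.01

Risk-neutral probability p = (1 + 0.09 − 0.7)/(1.5 − 0.7) = 0.3900/0.8000 = 0.4875
Terminal stock prices: S_uuu = 253.1, S_uud = 118.1, S_udd = 55.12, S_ddd = 25.72
Terminal payoffs (K − S): max(-183.1, 0) = 0, max(-48.12, 0) = 0, max(14.88, 0) = 14.88, max(44.28, 0) = 44.28
Node uu (S = 168.8): V_uu = 1/1.09·[0.4875·0.0000 + 0.5125·0.0000] = 0.0000
Node ud (S = 78.75): V_ud = 1/1.09·[0.4875·0.0000 + 0.5125·14.8750] = 6.9940
Node dd (S = 36.75): V_dd = 1/1.09·[0.4875·14.8750 + 0.5125·44.2750] = 27.4702
Node u (S = 112.5): V_u = 1/1.09·[0.4875·0.0000 + 0.5125·6.9940] = 3.2885
Node d (S = 52.5): V_d = 1/1.09·[0.4875·6.9940 + 0.5125·27.4702] = 16.0441
Node 0 (S = 75): V_0 = 1/1.09·[0.4875·3.2885 + 0.5125·16.0441] = 9.0144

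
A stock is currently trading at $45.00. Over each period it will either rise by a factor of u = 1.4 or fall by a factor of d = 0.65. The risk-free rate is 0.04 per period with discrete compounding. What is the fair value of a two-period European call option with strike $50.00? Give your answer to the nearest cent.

$9.55

Risk-neutral probability p = (1 + 0.04 − 0.65)/(1.4 − 0.65) = 0.3900/0.7500 = 0.5200
Terminal stock prices: S_uu = 88.2, S_ud = 40.95, S_dd = 19.01
Terminal payoffs (S − K): max(38.2, 0) = 38.2, max(-9.05, 0) = 0, max(-30.99, 0) = 0
Node u (S = 63): V_u = 1/1.04·[0.5200·38.2000 + 0.4800·0.0000] = 19.1000
Node d (S = 29.25): V_d = 1/1.04·[0.5200·0.0000 + 0.4800·0.0000] = 0.0000
Node 0 (S = 45): V_0 = 1/1.04·[0.5200·19.1000 + 0.4800·0.0000] = 9.5500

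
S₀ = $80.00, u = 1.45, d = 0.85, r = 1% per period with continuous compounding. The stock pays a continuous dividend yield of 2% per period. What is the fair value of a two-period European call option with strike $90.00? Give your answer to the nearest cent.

Per-period risk-free factor R = e^0.01 = 1.0101; dividend-adjusted growth = e^(0.01−0.02) = 0.9900.
Risk-neutral probability p = (0.9900 − 0.85)/(1.45 − 0.85) = 0.1400/0.6000 = 0.2334
Terminal stock prices: S_uu = 168.2, S_ud = 98.6, S_dd = 57.8
Terminal payoffs (S − K): max(78.2, 0) = 78.2, max(8.6, 0) = 8.6, max(-32.2, 0) = 0
Node u (S = 116): V_u = e^(−0.01)·[0.2334·78.2000 + 0.7666·8.6000] = 24.5986
Node d (S = 68): V_d = e^(−0.01)·[0.2334·8.6000 + 0.7666·0.0000] = 1.9874
Node 0 (S = 80): V_0 = e^(−0.01)·[0.2334·24.5986 + 0.7666·1.9874] = 7.1929

$7.19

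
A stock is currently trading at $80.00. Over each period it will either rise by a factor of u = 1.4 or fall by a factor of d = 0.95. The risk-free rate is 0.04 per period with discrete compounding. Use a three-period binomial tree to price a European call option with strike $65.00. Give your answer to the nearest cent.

$22.22

Risk-neutral probability p = (1 + 0.04 − 0.95)/(1.4 − 0.95) = 0.0900/0.4500 = 0.2000
Terminal stock prices: S_uuu = 219.5, S_uud = 149, S_udd = 101.1, S_ddd = 68.59
Terminal payoffs (S − K): max(154.5, 0) = 154.5, max(83.96, 0) = 83.96, max(36.08, 0) = 36.08, max(3.59, 0) = 3.59
Node uu (S = 156.8): V_uu = 1/1.04·[0.2000·154.5200 + 0.8000·83.9600] = 94.3000
Node ud (S = 106.4): V_ud = 1/1.04·[0.2000·83.9600 + 0.8000·36.0800] = 43.9000
Node dd (S = 72.2): V_dd = 1/1.04·[0.2000·36.0800 + 0.8000·3.5900] = 9.7000
Node u (S = 112): V_u = 1/1.04·[0.2000·94.3000 + 0.8000·43.9000] = 51.9038
Node d (S = 76): V_d = 1/1.04·[0.2000·43.9000 + 0.8000·9.7000] = 15.9038
Node 0 (S = 80): V_0 = 1/1.04·[0.2000·51.9038 + 0.8000·15.9038] = 22.2152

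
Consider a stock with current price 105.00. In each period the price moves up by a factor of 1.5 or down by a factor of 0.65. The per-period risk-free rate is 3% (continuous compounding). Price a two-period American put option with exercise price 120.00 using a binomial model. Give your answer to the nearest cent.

31.85

Risk-neutral probability p = (e^0.03 − 0.65)/(1.5 − 0.65) = 0.3805/0.8500 = 0.4476
Terminal stock prices: S_uu = 236.2, S_ud = 102.4, S_dd = 44.36
Terminal payoffs (K − S): max(-116.2, 0) = 0, max(17.62, 0) = 17.62, max(75.64, 0) = 75.64
Node u (S = 157.5): continuation = e^(−0.03)·[0.4476·0.0000 + 0.5524·17.6250] = 9.4484; exercise value = 0.0000 ≤ continuation, so V_u = 9.4484
Node d (S = 68.25): continuation = e^(−0.03)·[0.4476·17.6250 + 0.5524·75.6375] = 48.2035; exercise value = 51.7500 > continuation, so V_d = 51.7500 (exercise)
Node 0 (S = 105): continuation = e^(−0.03)·[0.4476·9.4484 + 0.5524·51.7500] = 31.8462; exercise value = 15.0000 ≤ continuation, so V_0 = 31.8462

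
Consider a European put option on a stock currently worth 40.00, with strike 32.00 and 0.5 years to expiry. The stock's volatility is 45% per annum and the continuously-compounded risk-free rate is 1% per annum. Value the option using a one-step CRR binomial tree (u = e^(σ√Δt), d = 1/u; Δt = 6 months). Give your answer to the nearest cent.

1.65

CRR parameters: u = e^(σ√Δt) = e^(0.45·√0.5) = 1.3746, d = 1/u = 0.7275
Per-period rate: rΔt = 0.01·0.5 = 0.005, so R = e^0.005 = 1.0050
Risk-neutral probability p = (e^0.005 − 0.7275)/(1.3746 − 0.7275) = 0.2776/0.6472 = 0.4289
Terminal stock prices: S_u = 54.99, S_d = 29.1
Terminal payoffs (K − S): max(-22.99, 0) = 0, max(2.902, 0) = 2.902
Node 0 (S = 40): V_0 = e^(−0.005)·[0.4289·0.0000 + 0.5711·2.9017] = 1.6490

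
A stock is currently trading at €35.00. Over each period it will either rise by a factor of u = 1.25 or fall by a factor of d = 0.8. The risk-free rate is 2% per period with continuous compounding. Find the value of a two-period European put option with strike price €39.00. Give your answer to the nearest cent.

€6.08

Risk-neutral probability p = (e^0.02 − 0.8)/(1.25 − 0.8) = 0.2202/0.4500 = 0.4893
Terminal stock prices: S_uu = 54.69, S_ud = 35, S_dd = 22.4
Terminal payoffs (K − S): max(-15.69, 0) = 0, max(4, 0) = 4, max(16.6, 0) = 16.6
Node u (S = 43.75): V_u = e^(−0.02)·[0.4893·0.0000 + 0.5107·4.0000] = 2.0022
Node d (S = 28): V_d = e^(−0.02)·[0.4893·4.0000 + 0.5107·16.6000] = 10.2277
Node 0 (S = 35): V_0 = e^(−0.02)·[0.4893·2.0022 + 0.5107·10.2277] = 6.0799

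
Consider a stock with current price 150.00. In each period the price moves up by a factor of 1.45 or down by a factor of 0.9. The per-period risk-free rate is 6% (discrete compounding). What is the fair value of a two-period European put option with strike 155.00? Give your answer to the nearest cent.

14.99

Risk-neutral probability p = (1 + 0.06 − 0.9)/(1.45 − 0.9) = 0.1600/0.5500 = 0.2909
Terminal stock prices: S_uu = 315.4, S_ud = 195.8, S_dd = 121.5
Terminal payoffs (K − S): max(-160.4, 0) = 0, max(-40.75, 0) = 0, max(33.5, 0) = 33.5
Node u (S = 217.5): V_u = 1/1.06·[0.2909·0.0000 + 0.7091·0.0000] = 0.0000
Node d (S = 135): V_d = 1/1.06·[0.2909·0.0000 + 0.7091·33.5000] = 22.4099
Node 0 (S = 150): V_0 = 1/1.06·[0.2909·0.0000 + 0.7091·22.4099] = 14.9912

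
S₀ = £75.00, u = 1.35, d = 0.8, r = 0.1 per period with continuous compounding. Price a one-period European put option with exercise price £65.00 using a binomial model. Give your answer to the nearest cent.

Risk-neutral probability p = (e^0.1 − 0.8)/(1.35 − 0.8) = 0.3052/0.5500 = 0.5549
Terminal stock prices: S_u = 101.2, S_d = 60
Terminal payoffs (K − S): max(-36.25, 0) = 0, max(5, 0) = 5
Node 0 (S = 75): V_0 = e^(−0.1)·[0.5549·0.0000 + 0.4451·5.0000] = 2.0139

£2.01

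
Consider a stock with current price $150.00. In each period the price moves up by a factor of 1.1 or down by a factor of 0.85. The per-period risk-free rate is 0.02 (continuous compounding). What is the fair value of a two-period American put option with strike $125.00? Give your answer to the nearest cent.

$1.63

Risk-neutral probability p = (e^0.02 − 0.85)/(1.1 − 0.85) = 0.1702/0.2500 = 0.6808
Terminal stock prices: S_uu = 181.5, S_ud = 140.2, S_dd = 108.4
Terminal payoffs (K − S): max(-56.5, 0) = 0, max(-15.25, 0) = 0, max(16.63, 0) = 16.63
Node u (S = 165): continuation = e^(−0.02)·[0.6808·0.0000 + 0.3192·0.0000] = 0.0000; exercise value = 0.0000 ≤ continuation, so V_u = 0.0000
Node d (S = 127.5): continuation = e^(−0.02)·[0.6808·0.0000 + 0.3192·16.6250] = 5.2015; exercise value = 0.0000 ≤ continuation, so V_d = 5.2015
Node 0 (S = 150): continuation = e^(−0.02)·[0.6808·0.0000 + 0.3192·5.2015] = 1.6274; exercise value = 0.0000 ≤ continuation, so V_0 = 1.6274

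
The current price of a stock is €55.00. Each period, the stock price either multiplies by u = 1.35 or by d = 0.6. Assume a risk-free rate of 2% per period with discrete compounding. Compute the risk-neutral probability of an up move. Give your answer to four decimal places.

p = 0.5600

Risk-neutral probability p = (1 + 0.02 − 0.6)/(1.35 − 0.6) = 0.4200/0.7500 = 0.5600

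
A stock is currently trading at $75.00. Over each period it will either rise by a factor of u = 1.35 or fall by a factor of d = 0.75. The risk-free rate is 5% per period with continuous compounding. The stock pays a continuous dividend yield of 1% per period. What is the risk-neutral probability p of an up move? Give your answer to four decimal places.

p = 0.4847

Per-period risk-free factor R = e^0.05 = 1.0513; dividend-adjusted growth = e^(0.05−0.01) = 1.0408.
Risk-neutral probability p = (1.0408 − 0.75)/(1.35 − 0.75) = 0.2908/0.6000 = 0.4847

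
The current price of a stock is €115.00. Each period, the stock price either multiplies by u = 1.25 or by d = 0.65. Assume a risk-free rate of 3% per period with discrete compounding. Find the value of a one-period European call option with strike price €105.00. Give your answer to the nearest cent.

Risk-neutral probability p = (1 + 0.03 − 0.65)/(1.25 − 0.65) = 0.3800/0.6000 = 0.6333
Terminal stock prices: S_u = 143.8, S_d = 74.75
Terminal payoffs (S − K): max(38.75, 0) = 38.75, max(-30.25, 0) = 0
Node 0 (S = 115): V_0 = 1/1.03·[0.6333·38.7500 + 0.3667·0.0000] = 23.8269

€23.83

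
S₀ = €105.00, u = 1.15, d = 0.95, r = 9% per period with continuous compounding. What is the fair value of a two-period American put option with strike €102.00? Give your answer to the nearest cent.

€0.57

Risk-neutral probability p = (e^0.09 − 0.95)/(1.15 − 0.95) = 0.1442/0.2000 = 0.7209
Terminal stock prices: S_uu = 138.9, S_ud = 114.7, S_dd = 94.76
Terminal payoffs (K − S): max(-36.86, 0) = 0, max(-12.71, 0) = 0, max(7.237, 0) = 7.237
Node u (S = 120.7): continuation = e^(−0.09)·[0.7209·0.0000 + 0.2791·0.0000] = 0.0000; exercise value = 0.0000 ≤ continuation, so V_u = 0.0000
Node d (S = 99.75): continuation = e^(−0.09)·[0.7209·0.0000 + 0.2791·7.2375] = 1.8463; exercise value = 2.2500 > continuation, so V_d = 2.2500 (exercise)
Node 0 (S = 105): continuation = e^(−0.09)·[0.7209·0.0000 + 0.2791·2.2500] = 0.5740; exercise value = 0.0000 ≤ continuation, so V_0 = 0.5740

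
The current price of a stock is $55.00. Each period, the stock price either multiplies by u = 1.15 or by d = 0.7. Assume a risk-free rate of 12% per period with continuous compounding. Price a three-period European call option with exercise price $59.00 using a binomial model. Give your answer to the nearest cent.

$14.74

Risk-neutral probability p = (e^0.12 − 0.7)/(1.15 − 0.7) = 0.4275/0.4500 = 0.9500
Terminal stock prices: S_uuu = 83.65, S_uud = 50.92, S_udd = 30.99, S_ddd = 18.86
Terminal payoffs (S − K): max(24.65, 0) = 24.65, max(-8.084, 0) = 0, max(-28.01, 0) = 0, max(-40.14, 0) = 0
Node uu (S = 72.74): V_uu = e^(−0.12)·[0.9500·24.6481 + 0.0500·0.0000] = 20.7677
Node ud (S = 44.27): V_ud = e^(−0.12)·[0.9500·0.0000 + 0.0500·0.0000] = 0.0000
Node dd (S = 26.95): V_dd = e^(−0.12)·[0.9500·0.0000 + 0.0500·0.0000] = 0.0000
Node u (S = 63.25): V_u = e^(−0.12)·[0.9500·20.7677 + 0.0500·0.0000] = 17.4982
Node d (S = 38.5): V_d = e^(−0.12)·[0.9500·0.0000 + 0.0500·0.0000] = 0.0000
Node 0 (S = 55): V_0 = e^(−0.12)·[0.9500·17.4982 + 0.0500·0.0000] = 14.7434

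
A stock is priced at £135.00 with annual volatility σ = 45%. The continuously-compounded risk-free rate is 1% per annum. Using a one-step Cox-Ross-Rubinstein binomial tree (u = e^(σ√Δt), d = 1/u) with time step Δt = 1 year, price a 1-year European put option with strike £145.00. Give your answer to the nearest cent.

CRR parameters: u = e^(σ√Δt) = e^(0.45·√1) = 1.5683, d = 1/u = 0.6376
Per-period rate: rΔt = 0.01·1 = 0.01, so R = e^0.01 = 1.0101
Risk-neutral probability p = (e^0.01 − 0.6376)/(1.5683 − 0.6376) = 0.3724/0.9307 = 0.4002
Terminal stock prices: S_u = 211.7, S_d = 86.08
Terminal payoffs (K − S): max(-66.72, 0) = 0, max(58.92, 0) = 58.92
Node 0 (S = 135): V_0 = e^(−0.01)·[0.4002·0.0000 + 0.5998·58.9202] = 34.9911

£34.99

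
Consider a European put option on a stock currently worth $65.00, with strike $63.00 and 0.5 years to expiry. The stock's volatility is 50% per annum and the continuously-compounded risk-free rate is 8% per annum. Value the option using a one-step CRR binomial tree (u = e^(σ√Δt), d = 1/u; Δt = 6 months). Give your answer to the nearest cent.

$8.85

CRR parameters: u = e^(σ√Δt) = e^(0.5·√0.5) = 1.4241, d = 1/u = 0.7022
Per-period rate: rΔt = 0.08·0.5 = 0.04, so R = e^0.04 = 1.0408
Risk-neutral probability p = (e^0.04 − 0.7022)/(1.4241 − 0.7022) = 0.3386/0.7219 = 0.4691
Terminal stock prices: S_u = 92.57, S_d = 45.64
Terminal payoffs (K − S): max(-29.57, 0) = 0, max(17.36, 0) = 17.36
Node 0 (S = 65): V_0 = e^(−0.04)·[0.4691·0.0000 + 0.5309·17.3577] = 8.8547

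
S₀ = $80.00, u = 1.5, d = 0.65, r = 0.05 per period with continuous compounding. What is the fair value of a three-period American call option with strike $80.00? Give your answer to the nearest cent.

$28.45

Risk-neutral probability p = (e^0.05 − 0.65)/(1.5 − 0.65) = 0.4013/0.8500 = 0.4721
Terminal stock prices: S_uuu = 270, S_uud = 117, S_udd = 50.7, S_ddd = 21.97
Terminal payoffs (S − K): max(190, 0) = 190, max(37, 0) = 37, max(-29.3, 0) = 0, max(-58.03, 0) = 0
Node uu (S = 180): continuation = e^(−0.05)·[0.4721·190.0000 + 0.5279·37.0000] = 103.9016; exercise value = 100.0000 ≤ continuation, so V_uu = 103.9016
Node ud (S = 78): continuation = e^(−0.05)·[0.4721·37.0000 + 0.5279·0.0000] = 16.6152; exercise value = 0.0000 ≤ continuation, so V_ud = 16.6152
Node dd (S = 33.8): continuation = e^(−0.05)·[0.4721·0.0000 + 0.5279·0.0000] = 0.0000; exercise value = 0.0000 ≤ continuation, so V_dd = 0.0000
Node u (S = 120): continuation = e^(−0.05)·[0.4721·103.9016 + 0.5279·16.6152] = 55.0017; exercise value = 40.0000 ≤ continuation, so V_u = 55.0017
Node d (S = 52): continuation = e^(−0.05)·[0.4721·16.6152 + 0.5279·0.0000] = 7.4612; exercise value = 0.0000 ≤ continuation, so V_d = 7.4612
Node 0 (S = 80): continuation = e^(−0.05)·[0.4721·55.0017 + 0.5279·7.4612] = 28.4459; exercise value = 0.0000 ≤ continuation, so V_0 = 28.4459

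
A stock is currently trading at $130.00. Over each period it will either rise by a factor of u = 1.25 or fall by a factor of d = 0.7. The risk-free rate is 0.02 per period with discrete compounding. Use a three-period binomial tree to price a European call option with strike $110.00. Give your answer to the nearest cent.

Risk-neutral probability p = (1 + 0.02 − 0.7)/(1.25 − 0.7) = 0.3200/0.5500 = 0.5818
Terminal stock prices: S_uuu = 253.9, S_uud = 142.2, S_udd = 79.62, S_ddd = 44.59
Terminal payoffs (S − K): max(143.9, 0) = 143.9, max(32.19, 0) = 32.19, max(-30.38, 0) = 0, max(-65.41, 0) = 0
Node uu (S = 203.1): V_uu = 1/1.02·[0.5818·143.9062 + 0.4182·32.1875] = 95.2819
Node ud (S = 113.7): V_ud = 1/1.02·[0.5818·32.1875 + 0.4182·0.0000] = 18.3601
Node dd (S = 63.7): V_dd = 1/1.02·[0.5818·0.0000 + 0.4182·0.0000] = 0.0000
Node u (S = 162.5): V_u = 1/1.02·[0.5818·95.2819 + 0.4182·18.3601] = 61.8770
Node d (S = 91): V_d = 1/1.02·[0.5818·18.3601 + 0.4182·0.0000] = 10.4728
Node 0 (S = 130): V_0 = 1/1.02·[0.5818·61.8770 + 0.4182·10.4728] = 39.5889

$39.59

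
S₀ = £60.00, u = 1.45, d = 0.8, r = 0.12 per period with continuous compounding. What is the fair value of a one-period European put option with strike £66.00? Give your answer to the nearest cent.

£7.92

Risk-neutral probability p = (e^0.12 − 0.8)/(1.45 − 0.8) = 0.3275/0.6500 = 0.5038
Terminal stock prices: S_u = 87, S_d = 48
Terminal payoffs (K − S): max(-21, 0) = 0, max(18, 0) = 18
Node 0 (S = 60): V_0 = e^(−0.12)·[0.5038·0.0000 + 0.4962·18.0000] = 7.9210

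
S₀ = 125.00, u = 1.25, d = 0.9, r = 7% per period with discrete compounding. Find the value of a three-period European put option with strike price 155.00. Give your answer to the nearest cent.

Risk-neutral probability p = (1 + 0.07 − 0.9)/(1.25 − 0.9) = 0.1700/0.3500 = 0.4857
Terminal stock prices: S_uuu = 244.1, S_uud = 175.8, S_udd = 126.6, S_ddd = 91.13
Terminal payoffs (K − S): max(-89.14, 0) = 0, max(-20.78, 0) = 0, max(28.44, 0) = 28.44, max(63.87, 0) = 63.87
Node uu (S = 195.3): V_uu = 1/1.07·[0.4857·0.0000 + 0.5143·0.0000] = 0.0000
Node ud (S = 140.6): V_ud = 1/1.07·[0.4857·0.0000 + 0.5143·28.4375] = 13.6682
Node dd (S = 101.2): V_dd = 1/1.07·[0.4857·28.4375 + 0.5143·63.8750] = 43.6098
Node u (S = 156.2): V_u = 1/1.07·[0.4857·0.0000 + 0.5143·13.6682] = 6.5695
Node d (S = 112.5): V_d = 1/1.07·[0.4857·13.6682 + 0.5143·43.6098] = 27.1652
Node 0 (S = 125): V_0 = 1/1.07·[0.4857·6.5695 + 0.5143·27.1652] = 16.0389

16.04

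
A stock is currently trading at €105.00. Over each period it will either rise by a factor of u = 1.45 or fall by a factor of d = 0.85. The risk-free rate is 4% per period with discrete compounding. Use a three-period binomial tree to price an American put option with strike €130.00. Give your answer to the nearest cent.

Risk-neutral probability p = (1 + 0.04 − 0.85)/(1.45 − 0.85) = 0.1900/0.6000 = 0.3167
Terminal stock prices: S_uuu = 320.1, S_uud = 187.6, S_udd = 110, S_ddd = 64.48
Terminal payoffs (K − S): max(-190.1, 0) = 0, max(-57.65, 0) = 0, max(20, 0) = 20, max(65.52, 0) = 65.52
Node uu (S = 220.8): continuation = 1/1.04·[0.3167·0.0000 + 0.6833·0.0000] = 0.0000; exercise value = 0.0000 ≤ continuation, so V_uu = 0.0000
Node ud (S = 129.4): continuation = 1/1.04·[0.3167·0.0000 + 0.6833·19.9994] = 13.1406; exercise value = 0.5875 ≤ continuation, so V_ud = 13.1406
Node dd (S = 75.86): continuation = 1/1.04·[0.3167·19.9994 + 0.6833·65.5169] = 49.1375; exercise value = 54.1375 > continuation, so V_dd = 54.1375 (exercise)
Node u (S = 152.2): continuation = 1/1.04·[0.3167·0.0000 + 0.6833·13.1406] = 8.6341; exercise value = 0.0000 ≤ continuation, so V_u = 8.6341
Node d (S = 89.25): continuation = 1/1.04·[0.3167·13.1406 + 0.6833·54.1375] = 39.5723; exercise value = 40.7500 > continuation, so V_d = 40.7500 (exercise)
Node 0 (S = 105): continuation = 1/1.04·[0.3167·8.6341 + 0.6833·40.7500] = 29.4038; exercise value = 25.0000 ≤ continuation, so V_0 = 29.4038

€29.40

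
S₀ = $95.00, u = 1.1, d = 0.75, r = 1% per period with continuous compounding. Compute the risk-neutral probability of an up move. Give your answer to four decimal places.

Risk-neutral probability p = (e^0.01 − 0.75)/(1.1 − 0.75) = 0.2601/0.3500 = 0.7430

p = 0.7430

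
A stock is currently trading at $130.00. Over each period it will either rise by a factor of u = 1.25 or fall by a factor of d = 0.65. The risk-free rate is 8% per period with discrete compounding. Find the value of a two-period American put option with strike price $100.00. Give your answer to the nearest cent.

$4.07

Risk-neutral probability p = (1 + 0.08 − 0.65)/(1.25 − 0.65) = 0.4300/0.6000 = 0.7167
Terminal stock prices: S_uu = 203.1, S_ud = 105.6, S_dd = 54.93
Terminal payoffs (K − S): max(-103.1, 0) = 0, max(-5.625, 0) = 0, max(45.07, 0) = 45.07
Node u (S = 162.5): continuation = 1/1.08·[0.7167·0.0000 + 0.2833·0.0000] = 0.0000; exercise value = 0.0000 ≤ continuation, so V_u = 0.0000
Node d (S = 84.5): continuation = 1/1.08·[0.7167·0.0000 + 0.2833·45.0750] = 11.8252; exercise value = 15.5000 > continuation, so V_d = 15.5000 (exercise)
Node 0 (S = 130): continuation = 1/1.08·[0.7167·0.0000 + 0.2833·15.5000] = 4.0664; exercise value = 0.0000 ≤ continuation, so V_0 = 4.0664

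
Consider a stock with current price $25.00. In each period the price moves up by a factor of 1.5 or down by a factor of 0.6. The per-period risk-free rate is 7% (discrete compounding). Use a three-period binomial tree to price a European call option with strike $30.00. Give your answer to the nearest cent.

Risk-neutral probability p = (1 + 0.07 − 0.6)/(1.5 − 0.6) = 0.4700/0.9000 = 0.5222
Terminal stock prices: S_uuu = 84.38, S_uud = 33.75, S_udd = 13.5, S_ddd = 5.4
Terminal payoffs (S − K): max(54.38, 0) = 54.38, max(3.75, 0) = 3.75, max(-16.5, 0) = 0, max(-24.6, 0) = 0
Node uu (S = 56.25): V_uu = 1/1.07·[0.5222·54.3750 + 0.4778·3.7500] = 28.2126
Node ud (S = 22.5): V_ud = 1/1.07·[0.5222·3.7500 + 0.4778·0.0000] = 1.8302
Node dd (S = 9): V_dd = 1/1.07·[0.5222·0.0000 + 0.4778·0.0000] = 0.0000
Node u (S = 37.5): V_u = 1/1.07·[0.5222·28.2126 + 0.4778·1.8302] = 14.5866
Node d (S = 15): V_d = 1/1.07·[0.5222·1.8302 + 0.4778·0.0000] = 0.8933
Node 0 (S = 25): V_0 = 1/1.07·[0.5222·14.5866 + 0.4778·0.8933] = 7.5180

$7.52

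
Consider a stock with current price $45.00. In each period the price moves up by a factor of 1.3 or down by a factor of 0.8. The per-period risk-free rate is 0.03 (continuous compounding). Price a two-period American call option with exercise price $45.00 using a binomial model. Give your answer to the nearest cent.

Risk-neutral probability p = (e^0.03 − 0.8)/(1.3 − 0.8) = 0.2305/0.5000 = 0.4609
Terminal stock prices: S_uu = 76.05, S_ud = 46.8, S_dd = 28.8
Terminal payoffs (S − K): max(31.05, 0) = 31.05, max(1.8, 0) = 1.8, max(-16.2, 0) = 0
Node u (S = 58.5): continuation = e^(−0.03)·[0.4609·31.0500 + 0.5391·1.8000] = 14.8300; exercise value = 13.5000 ≤ continuation, so V_u = 14.8300
Node d (S = 36): continuation = e^(−0.03)·[0.4609·1.8000 + 0.5391·0.0000] = 0.8051; exercise value = 0.0000 ≤ continuation, so V_d = 0.8051
Node 0 (S = 45): continuation = e^(−0.03)·[0.4609·14.8300 + 0.5391·0.8051] = 7.0545; exercise value = 0.0000 ≤ continuation, so V_0 = 7.0545

$7.05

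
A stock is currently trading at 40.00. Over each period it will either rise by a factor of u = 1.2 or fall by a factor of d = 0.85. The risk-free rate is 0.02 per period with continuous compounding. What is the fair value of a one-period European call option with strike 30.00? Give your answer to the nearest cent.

Risk-neutral probability p = (e^0.02 − 0.85)/(1.2 − 0.85) = 0.1702/0.3500 = 0.4863
Terminal stock prices: S_u = 48, S_d = 34
Terminal payoffs (S − K): max(18, 0) = 18, max(4, 0) = 4
Node 0 (S = 40): V_0 = e^(−0.02)·[0.4863·18.0000 + 0.5137·4.0000] = 10.5940

10.59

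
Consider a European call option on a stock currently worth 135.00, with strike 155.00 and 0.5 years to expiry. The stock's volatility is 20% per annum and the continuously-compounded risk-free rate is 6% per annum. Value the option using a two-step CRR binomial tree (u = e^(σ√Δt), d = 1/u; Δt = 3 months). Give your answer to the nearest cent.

2.91

CRR parameters: u = e^(σ√Δt) = e^(0.2·√0.25) = 1.1052, d = 1/u = 0.9048
Per-period rate: rΔt = 0.06·0.25 = 0.015, so R = e^0.015 = 1.0151
Risk-neutral probability p = (e^0.015 − 0.9048)/(1.1052 − 0.9048) = 0.1103/0.2003 = 0.5505
Terminal stock prices: S_uu = 164.9, S_ud = 135, S_dd = 110.5
Terminal payoffs (S − K): max(9.889, 0) = 9.889, max(-20, 0) = 0, max(-44.47, 0) = 0
Node u (S = 149.2): V_u = e^(−0.015)·[0.5505·9.8894 + 0.4495·0.0000] = 5.3627
Node d (S = 122.2): V_d = e^(−0.015)·[0.5505·0.0000 + 0.4495·0.0000] = 0.0000
Node 0 (S = 135): V_0 = e^(−0.015)·[0.5505·5.3627 + 0.4495·0.0000] = 2.9080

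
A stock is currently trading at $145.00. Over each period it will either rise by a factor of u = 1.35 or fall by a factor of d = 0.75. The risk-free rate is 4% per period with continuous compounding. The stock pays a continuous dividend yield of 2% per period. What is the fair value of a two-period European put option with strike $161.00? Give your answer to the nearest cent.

Per-period risk-free factor R = e^0.04 = 1.0408; dividend-adjusted growth = e^(0.04−0.02) = 1.0202.
Risk-neutral probability p = (1.0202 − 0.75)/(1.35 − 0.75) = 0.2702/0.6000 = 0.4503
Terminal stock prices: S_uu = 264.3, S_ud = 146.8, S_dd = 81.56
Terminal payoffs (K − S): max(-103.3, 0) = 0, max(14.19, 0) = 14.19, max(79.44, 0) = 79.44
Node u (S = 195.8): V_u = e^(−0.04)·[0.4503·0.0000 + 0.5497·14.1875] = 7.4926
Node d (S = 108.8): V_d = e^(−0.04)·[0.4503·14.1875 + 0.5497·79.4375] = 48.0905
Node 0 (S = 145): V_0 = e^(−0.04)·[0.4503·7.4926 + 0.5497·48.0905] = 28.6390

$28.64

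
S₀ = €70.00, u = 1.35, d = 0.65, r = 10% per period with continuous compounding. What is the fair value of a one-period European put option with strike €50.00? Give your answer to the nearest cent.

€1.42

Risk-neutral probability p = (e^0.1 − 0.65)/(1.35 − 0.65) = 0.4552/0.7000 = 0.6502
Terminal stock prices: S_u = 94.5, S_d = 45.5
Terminal payoffs (K − S): max(-44.5, 0) = 0, max(4.5, 0) = 4.5
Node 0 (S = 70): V_0 = e^(−0.1)·[0.6502·0.0000 + 0.3498·4.5000] = 1.4241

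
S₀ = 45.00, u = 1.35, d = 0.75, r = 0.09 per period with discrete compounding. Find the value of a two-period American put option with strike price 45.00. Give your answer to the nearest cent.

Risk-neutral probability p = (1 + 0.09 − 0.75)/(1.35 − 0.75) = 0.3400/0.6000 = 0.5667
Terminal stock prices: S_uu = 82.01, S_ud = 45.56, S_dd = 25.31
Terminal payoffs (K − S): max(-37.01, 0) = 0, max(-0.5625, 0) = 0, max(19.69, 0) = 19.69
Node u (S = 60.75): continuation = 1/1.09·[0.5667·0.0000 + 0.4333·0.0000] = 0.0000; exercise value = 0.0000 ≤ continuation, so V_u = 0.0000
Node d (S = 33.75): continuation = 1/1.09·[0.5667·0.0000 + 0.4333·19.6875] = 7.8268; exercise value = 11.2500 > continuation, so V_d = 11.2500 (exercise)
Node 0 (S = 45): continuation = 1/1.09·[0.5667·0.0000 + 0.4333·11.2500] = 4.4725; exercise value = 0.0000 ≤ continuation, so V_0 = 4.4725

4.47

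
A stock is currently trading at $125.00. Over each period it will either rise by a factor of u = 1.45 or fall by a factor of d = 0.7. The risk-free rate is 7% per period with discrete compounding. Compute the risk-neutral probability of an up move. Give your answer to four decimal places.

p = 0.4933

Risk-neutral probability p = (1 + 0.07 − 0.7)/(1.45 − 0.7) = 0.3700/0.7500 = 0.4933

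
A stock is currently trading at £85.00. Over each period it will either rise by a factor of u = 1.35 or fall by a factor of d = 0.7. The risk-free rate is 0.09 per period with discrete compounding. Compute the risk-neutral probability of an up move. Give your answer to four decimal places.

Risk-neutral probability p = (1 + 0.09 − 0.7)/(1.35 − 0.7) = 0.3900/0.6500 = 0.6000

p = 0.6000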